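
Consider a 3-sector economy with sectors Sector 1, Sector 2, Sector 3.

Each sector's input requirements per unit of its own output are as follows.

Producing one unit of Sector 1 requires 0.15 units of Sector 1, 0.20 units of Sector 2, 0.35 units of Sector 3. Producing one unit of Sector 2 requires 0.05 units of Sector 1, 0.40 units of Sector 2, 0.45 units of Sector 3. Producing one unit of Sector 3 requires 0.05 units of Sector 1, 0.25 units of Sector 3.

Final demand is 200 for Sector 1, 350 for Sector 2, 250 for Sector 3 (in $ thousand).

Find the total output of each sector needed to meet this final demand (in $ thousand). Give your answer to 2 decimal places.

x_1 = 329.17, x_2 = 693.06, x_3 = 902.78

I − A =
  [   0.85    -0.05    -0.05]
  [  -0.20     0.60     0.00]
  [  -0.35    -0.45     0.75]
Cofactors of I−A, C_ij = (−1)^(i+j)·(minor ij) (rows/columns in the sector order above):
  C_11 = (0.60)(0.75) − (0.00)(-0.45) = 0.4500
  C_12 = −[(-0.20)(0.75) − (0.00)(-0.35)] = 0.1500
  C_13 = (-0.20)(-0.45) − (0.60)(-0.35) = 0.3000
  C_21 = −[(-0.05)(0.75) − (-0.05)(-0.45)] = 0.0600
  C_22 = (0.85)(0.75) − (-0.05)(-0.35) = 0.6200
  C_23 = −[(0.85)(-0.45) − (-0.05)(-0.35)] = 0.4000
  C_31 = (-0.05)(0.00) − (-0.05)(0.60) = 0.0300
  C_32 = −[(0.85)(0.00) − (-0.05)(-0.20)] = 0.0100
  C_33 = (0.85)(0.60) − (-0.05)(-0.20) = 0.5000
det(I−A) = Σ_j (I−A)_1j·C_1j = (0.85)(0.4500) + (-0.05)(0.1500) + (-0.05)(0.3000) = 0.3600
adj(I−A) = Cᵀ =
  [ 0.4500   0.0600   0.0300]
  [ 0.1500   0.6200   0.0100]
  [ 0.3000   0.4000   0.5000]
(I − A)⁻¹ = adj(I−A) / det(I−A) ≈
  [   1.2500     0.1667     0.0833]
  [   0.4167     1.7222     0.0278]
  [   0.8333     1.1111     1.3889]
x = (I − A)⁻¹ d = adj(I−A)·d / det(I−A), with det(I−A) = 0.3600:
  x_1 = (0.4500·200 + 0.0600·350 + 0.0300·250) / 0.3600 = 118.50 / 0.3600 ≈ 329.17
  x_2 = (0.1500·200 + 0.6200·350 + 0.0100·250) / 0.3600 = 249.50 / 0.3600 ≈ 693.06
  x_3 = (0.3000·200 + 0.4000·350 + 0.5000·250) / 0.3600 = 325.00 / 0.3600 ≈ 902.78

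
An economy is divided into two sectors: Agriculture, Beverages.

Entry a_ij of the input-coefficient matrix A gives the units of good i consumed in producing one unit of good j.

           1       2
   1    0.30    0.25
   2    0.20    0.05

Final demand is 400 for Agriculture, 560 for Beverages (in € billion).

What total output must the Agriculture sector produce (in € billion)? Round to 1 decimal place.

x_1 = 845.5

I − A =
  [   0.70    -0.25]
  [  -0.20     0.95]
det(I−A) = (0.70)(0.95) − (-0.25)(-0.20) = 0.6150
adj(I−A) = [[0.95, 0.25], [0.20, 0.70]]
(I − A)⁻¹ = adj(I−A) / det(I−A) ≈
  [   1.5447     0.4065]
  [   0.3252     1.1382]
x = (I − A)⁻¹ d = adj(I−A)·d / det(I−A), with det(I−A) = 0.6150:
  x_1 = (0.95·400 + 0.25·560) / 0.6150 = 520.00 / 0.6150 ≈ 845.5
  x_2 = (0.20·400 + 0.70·560) / 0.6150 = 472.00 / 0.6150 ≈ 767.5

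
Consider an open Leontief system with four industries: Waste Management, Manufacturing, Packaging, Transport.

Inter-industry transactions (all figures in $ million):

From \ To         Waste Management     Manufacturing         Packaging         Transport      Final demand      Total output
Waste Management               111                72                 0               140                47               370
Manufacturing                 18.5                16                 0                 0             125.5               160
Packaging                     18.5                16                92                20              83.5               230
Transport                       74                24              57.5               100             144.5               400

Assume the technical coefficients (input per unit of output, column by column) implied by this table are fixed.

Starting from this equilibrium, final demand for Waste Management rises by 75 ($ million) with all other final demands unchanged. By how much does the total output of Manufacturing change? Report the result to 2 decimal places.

Technical coefficients a_ij = z_ij / X_j:
  a_WW = 111/370 = 0.30, a_MW = 18.5/370 = 0.05, a_PW = 18.5/370 = 0.05, a_TW = 74/370 = 0.20
  a_WM = 72/160 = 0.45, a_MM = 16/160 = 0.10, a_PM = 16/160 = 0.10, a_TM = 24/160 = 0.15
  a_WP = 0/230 = 0.00, a_MP = 0/230 = 0.00, a_PP = 92/230 = 0.40, a_TP = 57.5/230 = 0.25
  a_WT = 140/400 = 0.35, a_MT = 0/400 = 0.00, a_PT = 20/400 = 0.05, a_TT = 100/400 = 0.25
I − A =
  [   0.70    -0.45     0.00    -0.35]
  [  -0.05     0.90     0.00     0.00]
  [  -0.05    -0.10     0.60    -0.05]
  [  -0.20    -0.15    -0.25     0.75]
Compute the cofactors C_ij = (−1)^(i+j)·(3×3 minor ij) of I−A; the adjugate is their transpose:
adj(I−A) = Cᵀ =
  [ 0.393750   0.237125   0.078750   0.189000]
  [ 0.021875   0.259875   0.004375   0.010500]
  [ 0.046875   0.074750   0.390000   0.047875]
  [ 0.125000   0.140125   0.151875   0.364500]
det(I−A) = Σ_j (I−A)_1j·C_1j = (0.70)(0.393750) + (-0.45)(0.021875) + (0.00)(0.046875) + (-0.35)(0.125000) = 0.22203125
(I − A)⁻¹ = adj(I−A) / det(I−A) ≈
  [   1.7734     1.0680     0.3547     0.8512]
  [   0.0985     1.1704     0.0197     0.0473]
  [   0.2111     0.3367     1.7565     0.2156]
  [   0.5630     0.6311     0.6840     1.6417]
Δx = (I − A)⁻¹ Δd with Δd having +75 in the Waste Management component and 0 elsewhere.
So Δx_M = L_MW · (+75), where L_MW = adj(I−A)_MW / det(I−A) = 0.021875 / 0.22203125.
Δx_M = 0.021875 × (+75) / 0.22203125 = 1.640625 / 0.22203125 ≈ 7.39.

Δx_M = 7.39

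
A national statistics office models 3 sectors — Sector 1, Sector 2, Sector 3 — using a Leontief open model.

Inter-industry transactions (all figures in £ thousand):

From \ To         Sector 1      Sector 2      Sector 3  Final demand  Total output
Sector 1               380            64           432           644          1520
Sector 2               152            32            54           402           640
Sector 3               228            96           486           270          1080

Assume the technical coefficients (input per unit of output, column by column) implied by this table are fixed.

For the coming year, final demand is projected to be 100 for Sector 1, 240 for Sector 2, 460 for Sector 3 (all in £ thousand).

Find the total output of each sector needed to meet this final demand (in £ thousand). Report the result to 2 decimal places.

Technical coefficients a_ij = z_ij / X_j:
  a_11 = 380/1520 = 0.25, a_21 = 152/1520 = 0.10, a_31 = 228/1520 = 0.15
  a_12 = 64/640 = 0.10, a_22 = 32/640 = 0.05, a_32 = 96/640 = 0.15
  a_13 = 432/1080 = 0.40, a_23 = 54/1080 = 0.05, a_33 = 486/1080 = 0.45
I − A =
  [   0.75    -0.10    -0.40]
  [  -0.10     0.95    -0.05]
  [  -0.15    -0.15     0.55]
Cofactors of I−A, C_ij = (−1)^(i+j)·(minor ij) (rows/columns in the sector order above):
  C_11 = (0.95)(0.55) − (-0.05)(-0.15) = 0.5150
  C_12 = −[(-0.10)(0.55) − (-0.05)(-0.15)] = 0.0625
  C_13 = (-0.10)(-0.15) − (0.95)(-0.15) = 0.1575
  C_21 = −[(-0.10)(0.55) − (-0.40)(-0.15)] = 0.1150
  C_22 = (0.75)(0.55) − (-0.40)(-0.15) = 0.3525
  C_23 = −[(0.75)(-0.15) − (-0.10)(-0.15)] = 0.1275
  C_31 = (-0.10)(-0.05) − (-0.40)(0.95) = 0.3850
  C_32 = −[(0.75)(-0.05) − (-0.40)(-0.10)] = 0.0775
  C_33 = (0.75)(0.95) − (-0.10)(-0.10) = 0.7025
det(I−A) = Σ_j (I−A)_1j·C_1j = (0.75)(0.5150) + (-0.10)(0.0625) + (-0.40)(0.1575) = 0.3170
adj(I−A) = Cᵀ =
  [ 0.5150   0.1150   0.3850]
  [ 0.0625   0.3525   0.0775]
  [ 0.1575   0.1275   0.7025]
(I − A)⁻¹ = adj(I−A) / det(I−A) ≈
  [   1.6246     0.3628     1.2145]
  [   0.1972     1.1120     0.2445]
  [   0.4968     0.4022     2.2161]
x = (I − A)⁻¹ d = adj(I−A)·d / det(I−A), with det(I−A) = 0.3170:
  x_1 = (0.5150·100 + 0.1150·240 + 0.3850·460) / 0.3170 = 256.20 / 0.3170 ≈ 808.20
  x_2 = (0.0625·100 + 0.3525·240 + 0.0775·460) / 0.3170 = 126.50 / 0.3170 ≈ 399.05
  x_3 = (0.1575·100 + 0.1275·240 + 0.7025·460) / 0.3170 = 369.50 / 0.3170 ≈ 1165.62

x_1 = 808.20, x_2 = 399.05, x_3 = 1165.62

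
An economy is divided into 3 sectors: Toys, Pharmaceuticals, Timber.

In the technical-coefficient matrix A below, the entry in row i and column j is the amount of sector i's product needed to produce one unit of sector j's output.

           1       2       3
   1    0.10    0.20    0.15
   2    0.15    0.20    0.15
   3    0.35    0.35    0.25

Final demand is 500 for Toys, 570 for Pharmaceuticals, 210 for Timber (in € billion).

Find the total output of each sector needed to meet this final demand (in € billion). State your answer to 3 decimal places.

x_1 = 1026.349, x_2 = 1147.667, x_3 = 1294.541

I − A =
  [   0.90    -0.20    -0.15]
  [  -0.15     0.80    -0.15]
  [  -0.35    -0.35     0.75]
Cofactors of I−A, C_ij = (−1)^(i+j)·(minor ij) (rows/columns in the sector order above):
  C_11 = (0.80)(0.75) − (-0.15)(-0.35) = 0.5475
  C_12 = −[(-0.15)(0.75) − (-0.15)(-0.35)] = 0.1650
  C_13 = (-0.15)(-0.35) − (0.80)(-0.35) = 0.3325
  C_21 = −[(-0.20)(0.75) − (-0.15)(-0.35)] = 0.2025
  C_22 = (0.90)(0.75) − (-0.15)(-0.35) = 0.6225
  C_23 = −[(0.90)(-0.35) − (-0.20)(-0.35)] = 0.3850
  C_31 = (-0.20)(-0.15) − (-0.15)(0.80) = 0.1500
  C_32 = −[(0.90)(-0.15) − (-0.15)(-0.15)] = 0.1575
  C_33 = (0.90)(0.80) − (-0.20)(-0.15) = 0.6900
det(I−A) = Σ_j (I−A)_1j·C_1j = (0.90)(0.5475) + (-0.20)(0.1650) + (-0.15)(0.3325) = 0.409875
adj(I−A) = Cᵀ =
  [ 0.5475   0.2025   0.1500]
  [ 0.1650   0.6225   0.1575]
  [ 0.3325   0.3850   0.6900]
(I − A)⁻¹ = adj(I−A) / det(I−A) ≈
  [   1.3358     0.4941     0.3660]
  [   0.4026     1.5188     0.3843]
  [   0.8112     0.9393     1.6834]
x = (I − A)⁻¹ d = adj(I−A)·d / det(I−A), with det(I−A) = 0.409875:
  x_1 = (0.5475·500 + 0.2025·570 + 0.1500·210) / 0.409875 = 420.675 / 0.409875 ≈ 1026.349
  x_2 = (0.1650·500 + 0.6225·570 + 0.1575·210) / 0.409875 = 470.40 / 0.409875 ≈ 1147.667
  x_3 = (0.3325·500 + 0.3850·570 + 0.6900·210) / 0.409875 = 530.60 / 0.409875 ≈ 1294.541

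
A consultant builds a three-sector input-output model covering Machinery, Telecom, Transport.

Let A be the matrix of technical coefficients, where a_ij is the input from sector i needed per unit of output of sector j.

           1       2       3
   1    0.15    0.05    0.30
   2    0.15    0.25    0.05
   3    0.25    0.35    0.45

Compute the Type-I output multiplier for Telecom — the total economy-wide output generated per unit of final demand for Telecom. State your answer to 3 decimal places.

m_2 = 3.224

I − A =
  [   0.85    -0.05    -0.30]
  [  -0.15     0.75    -0.05]
  [  -0.25    -0.35     0.55]
Cofactors of I−A, C_ij = (−1)^(i+j)·(minor ij) (rows/columns in the sector order above):
  C_11 = (0.75)(0.55) − (-0.05)(-0.35) = 0.3950
  C_12 = −[(-0.15)(0.55) − (-0.05)(-0.25)] = 0.0950
  C_13 = (-0.15)(-0.35) − (0.75)(-0.25) = 0.2400
  C_21 = −[(-0.05)(0.55) − (-0.30)(-0.35)] = 0.1325
  C_22 = (0.85)(0.55) − (-0.30)(-0.25) = 0.3925
  C_23 = −[(0.85)(-0.35) − (-0.05)(-0.25)] = 0.3100
  C_31 = (-0.05)(-0.05) − (-0.30)(0.75) = 0.2275
  C_32 = −[(0.85)(-0.05) − (-0.30)(-0.15)] = 0.0875
  C_33 = (0.85)(0.75) − (-0.05)(-0.15) = 0.6300
det(I−A) = Σ_j (I−A)_1j·C_1j = (0.85)(0.3950) + (-0.05)(0.0950) + (-0.30)(0.2400) = 0.2590
adj(I−A) = Cᵀ =
  [ 0.3950   0.1325   0.2275]
  [ 0.0950   0.3925   0.0875]
  [ 0.2400   0.3100   0.6300]
(I − A)⁻¹ = adj(I−A) / det(I−A) ≈
  [   1.5251     0.5116     0.8784]
  [   0.3668     1.5154     0.3378]
  [   0.9266     1.1969     2.4324]
The output multiplier for sector j is the column-j sum of the Leontief inverse (I − A)⁻¹ = adj(I−A) / det(I−A).
Column 2 of adj(I−A): (0.1325, 0.3925, 0.3100); det(I−A) = 0.2590.
m_2 = (0.1325 + 0.3925 + 0.3100) / 0.2590 = 0.835 / 0.2590 ≈ 3.224.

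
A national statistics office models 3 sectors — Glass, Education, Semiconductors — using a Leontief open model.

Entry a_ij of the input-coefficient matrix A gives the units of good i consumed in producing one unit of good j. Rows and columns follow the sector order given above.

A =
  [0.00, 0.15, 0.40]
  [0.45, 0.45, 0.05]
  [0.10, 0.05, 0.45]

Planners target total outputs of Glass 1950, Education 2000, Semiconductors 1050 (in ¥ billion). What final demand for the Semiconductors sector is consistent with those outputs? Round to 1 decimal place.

d_S = 282.5

I − A =
  [   1.00    -0.15    -0.40]
  [  -0.45     0.55    -0.05]
  [  -0.10    -0.05     0.55]
d = (I − A) x:
  d_G = (+1.00)·1950 + (-0.15)·2000 + (-0.40)·1050 = 1230.0
  d_E = (-0.45)·1950 + (+0.55)·2000 + (-0.05)·1050 = 170.0
  d_S = (-0.10)·1950 + (-0.05)·2000 + (+0.55)·1050 = 282.5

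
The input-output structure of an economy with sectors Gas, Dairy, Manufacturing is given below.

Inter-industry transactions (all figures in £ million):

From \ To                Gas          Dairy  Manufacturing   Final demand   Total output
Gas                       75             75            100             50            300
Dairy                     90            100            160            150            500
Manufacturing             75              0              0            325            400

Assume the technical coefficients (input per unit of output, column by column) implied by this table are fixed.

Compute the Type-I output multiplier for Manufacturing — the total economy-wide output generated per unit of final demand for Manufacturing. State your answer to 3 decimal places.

m_3 = 2.429

Technical coefficients a_ij = z_ij / X_j:
  a_11 = 75/300 = 0.25, a_21 = 90/300 = 0.30, a_31 = 75/300 = 0.25
  a_12 = 75/500 = 0.15, a_22 = 100/500 = 0.20, a_32 = 0/500 = 0.00
  a_13 = 100/400 = 0.25, a_23 = 160/400 = 0.40, a_33 = 0/400 = 0.00
I − A =
  [   0.75    -0.15    -0.25]
  [  -0.30     0.80    -0.40]
  [  -0.25     0.00     1.00]
Cofactors of I−A, C_ij = (−1)^(i+j)·(minor ij) (rows/columns in the sector order above):
  C_11 = (0.80)(1.00) − (-0.40)(0.00) = 0.8000
  C_12 = −[(-0.30)(1.00) − (-0.40)(-0.25)] = 0.4000
  C_13 = (-0.30)(0.00) − (0.80)(-0.25) = 0.2000
  C_21 = −[(-0.15)(1.00) − (-0.25)(0.00)] = 0.1500
  C_22 = (0.75)(1.00) − (-0.25)(-0.25) = 0.6875
  C_23 = −[(0.75)(0.00) − (-0.15)(-0.25)] = 0.0375
  C_31 = (-0.15)(-0.40) − (-0.25)(0.80) = 0.2600
  C_32 = −[(0.75)(-0.40) − (-0.25)(-0.30)] = 0.3750
  C_33 = (0.75)(0.80) − (-0.15)(-0.30) = 0.5550
det(I−A) = Σ_j (I−A)_1j·C_1j = (0.75)(0.8000) + (-0.15)(0.4000) + (-0.25)(0.2000) = 0.4900
adj(I−A) = Cᵀ =
  [ 0.8000   0.1500   0.2600]
  [ 0.4000   0.6875   0.3750]
  [ 0.2000   0.0375   0.5550]
(I − A)⁻¹ = adj(I−A) / det(I−A) ≈
  [   1.6327     0.3061     0.5306]
  [   0.8163     1.4031     0.7653]
  [   0.4082     0.0765     1.1327]
The output multiplier for sector j is the column-j sum of the Leontief inverse (I − A)⁻¹ = adj(I−A) / det(I−A).
Column 3 of adj(I−A): (0.2600, 0.3750, 0.5550); det(I−A) = 0.4900.
m_3 = (0.2600 + 0.3750 + 0.5550) / 0.4900 = 1.19 / 0.4900 ≈ 2.429.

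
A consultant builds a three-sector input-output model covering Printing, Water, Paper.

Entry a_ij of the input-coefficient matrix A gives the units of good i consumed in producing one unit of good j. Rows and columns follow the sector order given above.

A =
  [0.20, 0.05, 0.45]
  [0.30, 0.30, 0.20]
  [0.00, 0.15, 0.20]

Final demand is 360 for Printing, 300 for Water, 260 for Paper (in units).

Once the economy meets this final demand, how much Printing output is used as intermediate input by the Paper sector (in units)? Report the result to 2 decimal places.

z_13 = 222.73

I − A =
  [   0.80    -0.05    -0.45]
  [  -0.30     0.70    -0.20]
  [   0.00    -0.15     0.80]
Cofactors of I−A, C_ij = (−1)^(i+j)·(minor ij) (rows/columns in the sector order above):
  C_11 = (0.70)(0.80) − (-0.20)(-0.15) = 0.5300
  C_12 = −[(-0.30)(0.80) − (-0.20)(0.00)] = 0.2400
  C_13 = (-0.30)(-0.15) − (0.70)(0.00) = 0.0450
  C_21 = −[(-0.05)(0.80) − (-0.45)(-0.15)] = 0.1075
  C_22 = (0.80)(0.80) − (-0.45)(0.00) = 0.6400
  C_23 = −[(0.80)(-0.15) − (-0.05)(0.00)] = 0.1200
  C_31 = (-0.05)(-0.20) − (-0.45)(0.70) = 0.3250
  C_32 = −[(0.80)(-0.20) − (-0.45)(-0.30)] = 0.2950
  C_33 = (0.80)(0.70) − (-0.05)(-0.30) = 0.5450
det(I−A) = Σ_j (I−A)_1j·C_1j = (0.80)(0.5300) + (-0.05)(0.2400) + (-0.45)(0.0450) = 0.39175
adj(I−A) = Cᵀ =
  [ 0.5300   0.1075   0.3250]
  [ 0.2400   0.6400   0.2950]
  [ 0.0450   0.1200   0.5450]
(I − A)⁻¹ = adj(I−A) / det(I−A) ≈
  [   1.3529     0.2744     0.8296]
  [   0.6126     1.6337     0.7530]
  [   0.1149     0.3063     1.3912]
First solve x = (I − A)⁻¹ d = adj(I−A)·d / det(I−A); in particular x_3 = (0.0450·360 + 0.1200·300 + 0.5450·260) / 0.39175 = 193.90 / 0.39175 ≈ 494.9585.
Intermediate flow from 1 to 3: z_13 = a_13 · x_3 = 0.45 × 193.90 / 0.39175 = 87.255 / 0.39175 ≈ 222.73.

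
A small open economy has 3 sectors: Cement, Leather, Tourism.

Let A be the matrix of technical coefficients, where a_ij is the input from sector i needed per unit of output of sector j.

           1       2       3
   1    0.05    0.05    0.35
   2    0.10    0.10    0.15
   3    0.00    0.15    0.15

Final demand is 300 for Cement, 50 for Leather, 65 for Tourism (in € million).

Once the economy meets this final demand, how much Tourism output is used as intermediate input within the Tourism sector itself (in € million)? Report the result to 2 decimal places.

I − A =
  [   0.95    -0.05    -0.35]
  [  -0.10     0.90    -0.15]
  [   0.00    -0.15     0.85]
Cofactors of I−A, C_ij = (−1)^(i+j)·(minor ij) (rows/columns in the sector order above):
  C_11 = (0.90)(0.85) − (-0.15)(-0.15) = 0.7425
  C_12 = −[(-0.10)(0.85) − (-0.15)(0.00)] = 0.0850
  C_13 = (-0.10)(-0.15) − (0.90)(0.00) = 0.0150
  C_21 = −[(-0.05)(0.85) − (-0.35)(-0.15)] = 0.0950
  C_22 = (0.95)(0.85) − (-0.35)(0.00) = 0.8075
  C_23 = −[(0.95)(-0.15) − (-0.05)(0.00)] = 0.1425
  C_31 = (-0.05)(-0.15) − (-0.35)(0.90) = 0.3225
  C_32 = −[(0.95)(-0.15) − (-0.35)(-0.10)] = 0.1775
  C_33 = (0.95)(0.90) − (-0.05)(-0.10) = 0.8500
det(I−A) = Σ_j (I−A)_1j·C_1j = (0.95)(0.7425) + (-0.05)(0.0850) + (-0.35)(0.0150) = 0.695875
adj(I−A) = Cᵀ =
  [ 0.7425   0.0950   0.3225]
  [ 0.0850   0.8075   0.1775]
  [ 0.0150   0.1425   0.8500]
(I − A)⁻¹ = adj(I−A) / det(I−A) ≈
  [   1.0670     0.1365     0.4634]
  [   0.1221     1.1604     0.2551]
  [   0.0216     0.2048     1.2215]
First solve x = (I − A)⁻¹ d = adj(I−A)·d / det(I−A); in particular x_3 = (0.0150·300 + 0.1425·50 + 0.8500·65) / 0.695875 = 66.875 / 0.695875 ≈ 96.1020.
Intermediate flow from 3 to 3: z_33 = a_33 · x_3 = 0.15 × 66.875 / 0.695875 = 10.03125 / 0.695875 ≈ 14.42.

z_33 = 14.42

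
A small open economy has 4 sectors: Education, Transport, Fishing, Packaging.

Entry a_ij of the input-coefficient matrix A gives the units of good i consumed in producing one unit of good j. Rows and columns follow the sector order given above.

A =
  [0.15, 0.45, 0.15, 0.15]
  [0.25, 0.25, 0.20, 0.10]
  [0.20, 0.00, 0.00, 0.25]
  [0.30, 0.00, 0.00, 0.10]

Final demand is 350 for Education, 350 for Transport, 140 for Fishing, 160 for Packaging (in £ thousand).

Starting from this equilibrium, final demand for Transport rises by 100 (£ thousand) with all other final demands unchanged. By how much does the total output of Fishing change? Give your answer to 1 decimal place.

I − A =
  [   0.85    -0.45    -0.15    -0.15]
  [  -0.25     0.75    -0.20    -0.10]
  [  -0.20     0.00     1.00    -0.25]
  [  -0.30     0.00     0.00     0.90]
Compute the cofactors C_ij = (−1)^(i+j)·(3×3 minor ij) of I−A; the adjugate is their transpose:
adj(I−A) = Cᵀ =
  [ 0.675000   0.405000   0.182250   0.208125]
  [ 0.306000   0.681750   0.182250   0.177375]
  [ 0.191250   0.114750   0.425250   0.162750]
  [ 0.225000   0.135000   0.060750   0.484500]
det(I−A) = Σ_j (I−A)_1j·C_1j = (0.85)(0.675000) + (-0.45)(0.306000) + (-0.15)(0.191250) + (-0.15)(0.225000) = 0.3736125
(I − A)⁻¹ = adj(I−A) / det(I−A) ≈
  [   1.8067     1.0840     0.4878     0.5571]
  [   0.8190     1.8248     0.4878     0.4748]
  [   0.5119     0.3071     1.1382     0.4356]
  [   0.6022     0.3613     0.1626     1.2968]
Δx = (I − A)⁻¹ Δd with Δd having +100 in the Transport component and 0 elsewhere.
So Δx_F = L_FT · (+100), where L_FT = adj(I−A)_FT / det(I−A) = 0.114750 / 0.3736125.
Δx_F = 0.114750 × (+100) / 0.3736125 = 11.475 / 0.3736125 ≈ 30.7.

Δx_F = 30.7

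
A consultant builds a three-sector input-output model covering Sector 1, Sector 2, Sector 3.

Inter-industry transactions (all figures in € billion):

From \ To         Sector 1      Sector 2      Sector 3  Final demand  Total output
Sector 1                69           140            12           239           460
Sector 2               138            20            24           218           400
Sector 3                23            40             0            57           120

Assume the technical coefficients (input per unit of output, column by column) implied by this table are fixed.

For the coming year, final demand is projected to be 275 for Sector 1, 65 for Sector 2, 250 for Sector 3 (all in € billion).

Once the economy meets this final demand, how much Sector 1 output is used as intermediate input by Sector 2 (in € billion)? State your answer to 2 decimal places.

Technical coefficients a_ij = z_ij / X_j:
  a_11 = 69/460 = 0.15, a_21 = 138/460 = 0.30, a_31 = 23/460 = 0.05
  a_12 = 140/400 = 0.35, a_22 = 20/400 = 0.05, a_32 = 40/400 = 0.10
  a_13 = 12/120 = 0.10, a_23 = 24/120 = 0.20, a_33 = 0/120 = 0.00
I − A =
  [   0.85    -0.35    -0.10]
  [  -0.30     0.95    -0.20]
  [  -0.05    -0.10     1.00]
Cofactors of I−A, C_ij = (−1)^(i+j)·(minor ij) (rows/columns in the sector order above):
  C_11 = (0.95)(1.00) − (-0.20)(-0.10) = 0.9300
  C_12 = −[(-0.30)(1.00) − (-0.20)(-0.05)] = 0.3100
  C_13 = (-0.30)(-0.10) − (0.95)(-0.05) = 0.0775
  C_21 = −[(-0.35)(1.00) − (-0.10)(-0.10)] = 0.3600
  C_22 = (0.85)(1.00) − (-0.10)(-0.05) = 0.8450
  C_23 = −[(0.85)(-0.10) − (-0.35)(-0.05)] = 0.1025
  C_31 = (-0.35)(-0.20) − (-0.10)(0.95) = 0.1650
  C_32 = −[(0.85)(-0.20) − (-0.10)(-0.30)] = 0.2000
  C_33 = (0.85)(0.95) − (-0.35)(-0.30) = 0.7025
det(I−A) = Σ_j (I−A)_1j·C_1j = (0.85)(0.9300) + (-0.35)(0.3100) + (-0.10)(0.0775) = 0.67425
adj(I−A) = Cᵀ =
  [ 0.9300   0.3600   0.1650]
  [ 0.3100   0.8450   0.2000]
  [ 0.0775   0.1025   0.7025]
(I − A)⁻¹ = adj(I−A) / det(I−A) ≈
  [   1.3793     0.5339     0.2447]
  [   0.4598     1.2532     0.2966]
  [   0.1149     0.1520     1.0419]
First solve x = (I − A)⁻¹ d = adj(I−A)·d / det(I−A); in particular x_2 = (0.3100·275 + 0.8450·65 + 0.2000·250) / 0.67425 = 190.175 / 0.67425 ≈ 282.0541.
Intermediate flow from 1 to 2: z_12 = a_12 · x_2 = 0.35 × 190.175 / 0.67425 = 66.56125 / 0.67425 ≈ 98.72.

z_12 = 98.72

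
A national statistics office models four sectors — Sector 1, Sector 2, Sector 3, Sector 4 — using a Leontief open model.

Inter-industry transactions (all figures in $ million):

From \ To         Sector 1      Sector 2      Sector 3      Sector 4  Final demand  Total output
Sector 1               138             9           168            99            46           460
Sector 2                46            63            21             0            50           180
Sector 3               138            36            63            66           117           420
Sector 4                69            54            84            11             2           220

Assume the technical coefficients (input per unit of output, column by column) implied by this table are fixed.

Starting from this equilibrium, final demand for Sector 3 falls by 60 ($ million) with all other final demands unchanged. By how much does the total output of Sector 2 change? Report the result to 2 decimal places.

Technical coefficients a_ij = z_ij / X_j:
  a_11 = 138/460 = 0.30, a_21 = 46/460 = 0.10, a_31 = 138/460 = 0.30, a_41 = 69/460 = 0.15
  a_12 = 9/180 = 0.05, a_22 = 63/180 = 0.35, a_32 = 36/180 = 0.20, a_42 = 54/180 = 0.30
  a_13 = 168/420 = 0.40, a_23 = 21/420 = 0.05, a_33 = 63/420 = 0.15, a_43 = 84/420 = 0.20
  a_14 = 99/220 = 0.45, a_24 = 0/220 = 0.00, a_34 = 66/220 = 0.30, a_44 = 11/220 = 0.05
I − A =
  [   0.70    -0.05    -0.40    -0.45]
  [  -0.10     0.65    -0.05     0.00]
  [  -0.30    -0.20     0.85    -0.30]
  [  -0.15    -0.30    -0.20     0.95]
Compute the cofactors C_ij = (−1)^(i+j)·(3×3 minor ij) of I−A; the adjugate is their transpose:
adj(I−A) = Cᵀ =
  [ 0.471875   0.282125   0.314625   0.322875]
  [ 0.091250   0.306875   0.076875   0.067500]
  [ 0.242500   0.239500   0.370125   0.231750]
  [ 0.154375   0.191875   0.151875   0.288750]
det(I−A) = Σ_j (I−A)_1j·C_1j = (0.70)(0.471875) + (-0.05)(0.091250) + (-0.40)(0.242500) + (-0.45)(0.154375) = 0.15928125
(I − A)⁻¹ = adj(I−A) / det(I−A) ≈
  [   2.9625     1.7712     1.9753     2.0271]
  [   0.5729     1.9266     0.4826     0.4238]
  [   1.5225     1.5036     2.3237     1.4550]
  [   0.9692     1.2046     0.9535     1.8128]
Δx = (I − A)⁻¹ Δd with Δd having -60 in the Sector 3 component and 0 elsewhere.
So Δx_2 = L_23 · (-60), where L_23 = adj(I−A)_23 / det(I−A) = 0.076875 / 0.15928125.
Δx_2 = 0.076875 × (-60) / 0.15928125 = -4.6125 / 0.15928125 ≈ -28.96.

Δx_2 = -28.96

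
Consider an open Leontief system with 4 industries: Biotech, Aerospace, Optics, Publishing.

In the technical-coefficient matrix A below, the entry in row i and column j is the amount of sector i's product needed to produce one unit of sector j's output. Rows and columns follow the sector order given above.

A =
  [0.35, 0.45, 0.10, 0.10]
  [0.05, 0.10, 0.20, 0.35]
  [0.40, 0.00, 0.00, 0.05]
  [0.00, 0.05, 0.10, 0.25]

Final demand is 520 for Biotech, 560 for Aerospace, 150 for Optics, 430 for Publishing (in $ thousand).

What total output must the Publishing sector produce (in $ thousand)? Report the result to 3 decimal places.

I − A =
  [   0.65    -0.45    -0.10    -0.10]
  [  -0.05     0.90    -0.20    -0.35]
  [  -0.40     0.00     1.00    -0.05]
  [   0.00    -0.05    -0.10     0.75]
Compute the cofactors C_ij = (−1)^(i+j)·(3×3 minor ij) of I−A; the adjugate is their transpose:
adj(I−A) = Cᵀ =
  [ 0.652500   0.340500   0.159000   0.256500]
  [ 0.111250   0.450250   0.124500   0.233250]
  [ 0.263125   0.138625   0.410250   0.127125]
  [ 0.042500   0.048500   0.063000   0.490500]
det(I−A) = Σ_j (I−A)_1j·C_1j = (0.65)(0.652500) + (-0.45)(0.111250) + (-0.10)(0.263125) + (-0.10)(0.042500) = 0.3435
(I − A)⁻¹ = adj(I−A) / det(I−A) ≈
  [   1.8996     0.9913     0.4629     0.7467]
  [   0.3239     1.3108     0.3624     0.6790]
  [   0.7660     0.4036     1.1943     0.3701]
  [   0.1237     0.1412     0.1834     1.4279]
x = (I − A)⁻¹ d = adj(I−A)·d / det(I−A), with det(I−A) = 0.3435:
  x_B = (0.652500·520 + 0.340500·560 + 0.159000·150 + 0.256500·430) / 0.3435 = 664.125 / 0.3435 ≈ 1933.406
  x_A = (0.111250·520 + 0.450250·560 + 0.124500·150 + 0.233250·430) / 0.3435 = 428.9625 / 0.3435 ≈ 1248.799
  x_O = (0.263125·520 + 0.138625·560 + 0.410250·150 + 0.127125·430) / 0.3435 = 330.65625 / 0.3435 ≈ 962.609
  x_P = (0.042500·520 + 0.048500·560 + 0.063000·150 + 0.490500·430) / 0.3435 = 269.625 / 0.3435 ≈ 784.934

x_P = 784.934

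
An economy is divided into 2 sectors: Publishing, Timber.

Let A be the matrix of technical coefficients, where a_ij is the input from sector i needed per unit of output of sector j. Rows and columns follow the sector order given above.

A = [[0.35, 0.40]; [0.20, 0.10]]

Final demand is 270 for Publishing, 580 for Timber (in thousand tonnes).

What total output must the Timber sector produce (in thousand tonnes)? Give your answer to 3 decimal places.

I − A =
  [   0.65    -0.40]
  [  -0.20     0.90]
det(I−A) = (0.65)(0.90) − (-0.40)(-0.20) = 0.5050
adj(I−A) = [[0.90, 0.40], [0.20, 0.65]]
(I − A)⁻¹ = adj(I−A) / det(I−A) ≈
  [   1.7822     0.7921]
  [   0.3960     1.2871]
x = (I − A)⁻¹ d = adj(I−A)·d / det(I−A), with det(I−A) = 0.5050:
  x_P = (0.90·270 + 0.40·580) / 0.5050 = 475.00 / 0.5050 ≈ 940.594
  x_T = (0.20·270 + 0.65·580) / 0.5050 = 431.00 / 0.5050 ≈ 853.465

x_T = 853.465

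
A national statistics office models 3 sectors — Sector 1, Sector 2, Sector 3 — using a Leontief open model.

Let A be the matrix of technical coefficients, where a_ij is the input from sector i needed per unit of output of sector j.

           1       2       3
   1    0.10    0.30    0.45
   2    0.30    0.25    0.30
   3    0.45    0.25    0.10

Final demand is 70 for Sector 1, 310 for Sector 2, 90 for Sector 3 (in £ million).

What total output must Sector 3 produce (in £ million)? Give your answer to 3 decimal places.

x_3 = 829.308

I − A =
  [   0.90    -0.30    -0.45]
  [  -0.30     0.75    -0.30]
  [  -0.45    -0.25     0.90]
Cofactors of I−A, C_ij = (−1)^(i+j)·(minor ij) (rows/columns in the sector order above):
  C_11 = (0.75)(0.90) − (-0.30)(-0.25) = 0.6000
  C_12 = −[(-0.30)(0.90) − (-0.30)(-0.45)] = 0.4050
  C_13 = (-0.30)(-0.25) − (0.75)(-0.45) = 0.4125
  C_21 = −[(-0.30)(0.90) − (-0.45)(-0.25)] = 0.3825
  C_22 = (0.90)(0.90) − (-0.45)(-0.45) = 0.6075
  C_23 = −[(0.90)(-0.25) − (-0.30)(-0.45)] = 0.3600
  C_31 = (-0.30)(-0.30) − (-0.45)(0.75) = 0.4275
  C_32 = −[(0.90)(-0.30) − (-0.45)(-0.30)] = 0.4050
  C_33 = (0.90)(0.75) − (-0.30)(-0.30) = 0.5850
det(I−A) = Σ_j (I−A)_1j·C_1j = (0.90)(0.6000) + (-0.30)(0.4050) + (-0.45)(0.4125) = 0.232875
adj(I−A) = Cᵀ =
  [ 0.6000   0.3825   0.4275]
  [ 0.4050   0.6075   0.4050]
  [ 0.4125   0.3600   0.5850]
(I − A)⁻¹ = adj(I−A) / det(I−A) ≈
  [   2.5765     1.6425     1.8357]
  [   1.7391     2.6087     1.7391]
  [   1.7713     1.5459     2.5121]
x = (I − A)⁻¹ d = adj(I−A)·d / det(I−A), with det(I−A) = 0.232875:
  x_1 = (0.6000·70 + 0.3825·310 + 0.4275·90) / 0.232875 = 199.05 / 0.232875 ≈ 854.750
  x_2 = (0.4050·70 + 0.6075·310 + 0.4050·90) / 0.232875 = 253.125 / 0.232875 ≈ 1086.957
  x_3 = (0.4125·70 + 0.3600·310 + 0.5850·90) / 0.232875 = 193.125 / 0.232875 ≈ 829.308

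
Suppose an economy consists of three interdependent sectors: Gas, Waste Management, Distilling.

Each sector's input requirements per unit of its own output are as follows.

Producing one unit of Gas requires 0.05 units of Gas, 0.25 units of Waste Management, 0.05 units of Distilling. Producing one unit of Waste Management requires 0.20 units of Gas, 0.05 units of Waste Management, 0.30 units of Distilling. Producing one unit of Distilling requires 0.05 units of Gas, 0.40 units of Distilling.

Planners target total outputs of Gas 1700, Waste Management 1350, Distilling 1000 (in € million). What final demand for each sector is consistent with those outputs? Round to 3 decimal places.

d_G = 1295.000, d_W = 857.500, d_D = 110.000

I − A =
  [   0.95    -0.20    -0.05]
  [  -0.25     0.95     0.00]
  [  -0.05    -0.30     0.60]
d = (I − A) x:
  d_G = (+0.95)·1700 + (-0.20)·1350 + (-0.05)·1000 = 1295.000
  d_W = (-0.25)·1700 + (+0.95)·1350 + (+0.00)·1000 = 857.500
  d_D = (-0.05)·1700 + (-0.30)·1350 + (+0.60)·1000 = 110.000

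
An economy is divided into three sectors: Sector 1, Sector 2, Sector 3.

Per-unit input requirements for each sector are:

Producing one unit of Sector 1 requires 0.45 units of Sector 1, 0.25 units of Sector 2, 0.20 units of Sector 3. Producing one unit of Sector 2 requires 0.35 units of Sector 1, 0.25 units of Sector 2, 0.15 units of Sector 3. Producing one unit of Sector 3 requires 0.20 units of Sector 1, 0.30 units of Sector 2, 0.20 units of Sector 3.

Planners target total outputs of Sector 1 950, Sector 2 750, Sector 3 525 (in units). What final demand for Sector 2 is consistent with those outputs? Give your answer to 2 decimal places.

d_2 = 167.50

I − A =
  [   0.55    -0.35    -0.20]
  [  -0.25     0.75    -0.30]
  [  -0.20    -0.15     0.80]
d = (I − A) x:
  d_1 = (+0.55)·950 + (-0.35)·750 + (-0.20)·525 = 155.00
  d_2 = (-0.25)·950 + (+0.75)·750 + (-0.30)·525 = 167.50
  d_3 = (-0.20)·950 + (-0.15)·750 + (+0.80)·525 = 117.50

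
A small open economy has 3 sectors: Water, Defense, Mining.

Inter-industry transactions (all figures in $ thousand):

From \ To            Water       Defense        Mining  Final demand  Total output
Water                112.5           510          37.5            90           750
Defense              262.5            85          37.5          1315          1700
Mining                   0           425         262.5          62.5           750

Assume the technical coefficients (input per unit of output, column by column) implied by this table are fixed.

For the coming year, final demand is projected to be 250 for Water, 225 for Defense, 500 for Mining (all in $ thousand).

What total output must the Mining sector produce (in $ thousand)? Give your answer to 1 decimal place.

x_3 = 953.2

Technical coefficients a_ij = z_ij / X_j:
  a_11 = 112.5/750 = 0.15, a_21 = 262.5/750 = 0.35, a_31 = 0/750 = 0.00
  a_12 = 510/1700 = 0.30, a_22 = 85/1700 = 0.05, a_32 = 425/1700 = 0.25
  a_13 = 37.5/750 = 0.05, a_23 = 37.5/750 = 0.05, a_33 = 262.5/750 = 0.35
I − A =
  [   0.85    -0.30    -0.05]
  [  -0.35     0.95    -0.05]
  [   0.00    -0.25     0.65]
Cofactors of I−A, C_ij = (−1)^(i+j)·(minor ij) (rows/columns in the sector order above):
  C_11 = (0.95)(0.65) − (-0.05)(-0.25) = 0.6050
  C_12 = −[(-0.35)(0.65) − (-0.05)(0.00)] = 0.2275
  C_13 = (-0.35)(-0.25) − (0.95)(0.00) = 0.0875
  C_21 = −[(-0.30)(0.65) − (-0.05)(-0.25)] = 0.2075
  C_22 = (0.85)(0.65) − (-0.05)(0.00) = 0.5525
  C_23 = −[(0.85)(-0.25) − (-0.30)(0.00)] = 0.2125
  C_31 = (-0.30)(-0.05) − (-0.05)(0.95) = 0.0625
  C_32 = −[(0.85)(-0.05) − (-0.05)(-0.35)] = 0.0600
  C_33 = (0.85)(0.95) − (-0.30)(-0.35) = 0.7025
det(I−A) = Σ_j (I−A)_1j·C_1j = (0.85)(0.6050) + (-0.30)(0.2275) + (-0.05)(0.0875) = 0.441625
adj(I−A) = Cᵀ =
  [ 0.6050   0.2075   0.0625]
  [ 0.2275   0.5525   0.0600]
  [ 0.0875   0.2125   0.7025]
(I − A)⁻¹ = adj(I−A) / det(I−A) ≈
  [   1.3699     0.4699     0.1415]
  [   0.5151     1.2511     0.1359]
  [   0.1981     0.4812     1.5907]
x = (I − A)⁻¹ d = adj(I−A)·d / det(I−A), with det(I−A) = 0.441625:
  x_1 = (0.6050·250 + 0.2075·225 + 0.0625·500) / 0.441625 = 229.1875 / 0.441625 ≈ 519.0
  x_2 = (0.2275·250 + 0.5525·225 + 0.0600·500) / 0.441625 = 211.1875 / 0.441625 ≈ 478.2
  x_3 = (0.0875·250 + 0.2125·225 + 0.7025·500) / 0.441625 = 420.9375 / 0.441625 ≈ 953.2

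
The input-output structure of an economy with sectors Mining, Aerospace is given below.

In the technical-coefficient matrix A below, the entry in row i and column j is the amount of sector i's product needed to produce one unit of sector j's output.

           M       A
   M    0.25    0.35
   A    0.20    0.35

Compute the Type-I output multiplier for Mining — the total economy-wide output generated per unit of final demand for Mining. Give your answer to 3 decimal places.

m_M = 2.036

I − A =
  [   0.75    -0.35]
  [  -0.20     0.65]
det(I−A) = (0.75)(0.65) − (-0.35)(-0.20) = 0.4175
adj(I−A) = [[0.65, 0.35], [0.20, 0.75]]
(I − A)⁻¹ = adj(I−A) / det(I−A) ≈
  [   1.5569     0.8383]
  [   0.4790     1.7964]
The output multiplier for sector j is the column-j sum of the Leontief inverse (I − A)⁻¹ = adj(I−A) / det(I−A).
Column M of adj(I−A): (0.65, 0.20); det(I−A) = 0.4175.
m_M = (0.65 + 0.20) / 0.4175 = 0.85 / 0.4175 ≈ 2.036.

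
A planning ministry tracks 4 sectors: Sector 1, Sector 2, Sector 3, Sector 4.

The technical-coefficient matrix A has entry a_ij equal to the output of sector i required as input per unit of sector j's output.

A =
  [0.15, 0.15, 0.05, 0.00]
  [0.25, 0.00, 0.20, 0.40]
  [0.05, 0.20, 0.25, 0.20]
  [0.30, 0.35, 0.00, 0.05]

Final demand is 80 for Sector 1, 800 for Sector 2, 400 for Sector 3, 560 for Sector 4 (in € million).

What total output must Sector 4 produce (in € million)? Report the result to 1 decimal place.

I − A =
  [   0.85    -0.15    -0.05     0.00]
  [  -0.25     1.00    -0.20    -0.40]
  [  -0.05    -0.20     0.75    -0.20]
  [  -0.30    -0.35     0.00     0.95]
Compute the cofactors C_ij = (−1)^(i+j)·(3×3 minor ij) of I−A; the adjugate is their transpose:
adj(I−A) = Cᵀ =
  [ 0.555500   0.119875   0.069000   0.065000]
  [ 0.289625   0.600250   0.179375   0.290500]
  [ 0.189500   0.237125   0.634875   0.233500]
  [ 0.282125   0.259000   0.087875   0.568875]
det(I−A) = Σ_j (I−A)_1j·C_1j = (0.85)(0.555500) + (-0.15)(0.289625) + (-0.05)(0.189500) + (0.00)(0.282125) = 0.41925625
(I − A)⁻¹ = adj(I−A) / det(I−A) ≈
  [   1.3250     0.2859     0.1646     0.1550]
  [   0.6908     1.4317     0.4278     0.6929]
  [   0.4520     0.5656     1.5143     0.5569]
  [   0.6729     0.6178     0.2096     1.3569]
x = (I − A)⁻¹ d = adj(I−A)·d / det(I−A), with det(I−A) = 0.41925625:
  x_1 = (0.555500·80 + 0.119875·800 + 0.069000·400 + 0.065000·560) / 0.41925625 = 204.34 / 0.41925625 ≈ 487.4
  x_2 = (0.289625·80 + 0.600250·800 + 0.179375·400 + 0.290500·560) / 0.41925625 = 737.80 / 0.41925625 ≈ 1759.8
  x_3 = (0.189500·80 + 0.237125·800 + 0.634875·400 + 0.233500·560) / 0.41925625 = 589.57 / 0.41925625 ≈ 1406.2
  x_4 = (0.282125·80 + 0.259000·800 + 0.087875·400 + 0.568875·560) / 0.41925625 = 583.49 / 0.41925625 ≈ 1391.7

x_4 = 1391.7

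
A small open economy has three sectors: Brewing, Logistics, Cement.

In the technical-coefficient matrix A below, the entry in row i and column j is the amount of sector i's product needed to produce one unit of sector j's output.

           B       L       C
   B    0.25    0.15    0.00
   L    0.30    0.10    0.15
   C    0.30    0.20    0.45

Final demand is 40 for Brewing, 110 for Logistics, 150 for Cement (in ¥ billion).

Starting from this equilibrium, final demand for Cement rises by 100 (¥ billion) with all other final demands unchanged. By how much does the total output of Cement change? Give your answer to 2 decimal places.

I − A =
  [   0.75    -0.15     0.00]
  [  -0.30     0.90    -0.15]
  [  -0.30    -0.20     0.55]
Cofactors of I−A, C_ij = (−1)^(i+j)·(minor ij) (rows/columns in the sector order above):
  C_11 = (0.90)(0.55) − (-0.15)(-0.20) = 0.4650
  C_12 = −[(-0.30)(0.55) − (-0.15)(-0.30)] = 0.2100
  C_13 = (-0.30)(-0.20) − (0.90)(-0.30) = 0.3300
  C_21 = −[(-0.15)(0.55) − (0.00)(-0.20)] = 0.0825
  C_22 = (0.75)(0.55) − (0.00)(-0.30) = 0.4125
  C_23 = −[(0.75)(-0.20) − (-0.15)(-0.30)] = 0.1950
  C_31 = (-0.15)(-0.15) − (0.00)(0.90) = 0.0225
  C_32 = −[(0.75)(-0.15) − (0.00)(-0.30)] = 0.1125
  C_33 = (0.75)(0.90) − (-0.15)(-0.30) = 0.6300
det(I−A) = Σ_j (I−A)_1j·C_1j = (0.75)(0.4650) + (-0.15)(0.2100) + (0.00)(0.3300) = 0.31725
adj(I−A) = Cᵀ =
  [ 0.4650   0.0825   0.0225]
  [ 0.2100   0.4125   0.1125]
  [ 0.3300   0.1950   0.6300]
(I − A)⁻¹ = adj(I−A) / det(I−A) ≈
  [   1.4657     0.2600     0.0709]
  [   0.6619     1.3002     0.3546]
  [   1.0402     0.6147     1.9858]
Δx = (I − A)⁻¹ Δd with Δd having +100 in the Cement component and 0 elsewhere.
So Δx_C = L_CC · (+100), where L_CC = adj(I−A)_CC / det(I−A) = 0.6300 / 0.31725.
Δx_C = 0.6300 × (+100) / 0.31725 = 63.00 / 0.31725 ≈ 198.58.

Δx_C = 198.58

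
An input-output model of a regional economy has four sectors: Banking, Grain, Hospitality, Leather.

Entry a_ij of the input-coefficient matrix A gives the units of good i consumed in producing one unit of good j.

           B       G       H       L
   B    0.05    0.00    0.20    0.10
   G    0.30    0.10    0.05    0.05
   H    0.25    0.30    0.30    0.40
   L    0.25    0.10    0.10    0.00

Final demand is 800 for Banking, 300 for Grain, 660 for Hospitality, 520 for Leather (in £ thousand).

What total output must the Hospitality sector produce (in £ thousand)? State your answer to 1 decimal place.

I − A =
  [   0.95     0.00    -0.20    -0.10]
  [  -0.30     0.90    -0.05    -0.05]
  [  -0.25    -0.30     0.70    -0.40]
  [  -0.25    -0.10    -0.10     1.00]
Compute the cofactors C_ij = (−1)^(i+j)·(3×3 minor ij) of I−A; the adjugate is their transpose:
adj(I−A) = Cᵀ =
  [ 0.57200   0.07800   0.18850   0.13650]
  [ 0.22550   0.53700   0.11650   0.09600]
  [ 0.41950   0.31800   0.82475   0.38775]
  [ 0.20750   0.10500   0.14125   0.52125]
det(I−A) = Σ_j (I−A)_1j·C_1j = (0.95)(0.57200) + (0.00)(0.22550) + (-0.20)(0.41950) + (-0.10)(0.20750) = 0.43875
(I − A)⁻¹ = adj(I−A) / det(I−A) ≈
  [   1.3037     0.1778     0.4296     0.3111]
  [   0.5140     1.2239     0.2655     0.2188]
  [   0.9561     0.7248     1.8798     0.8838]
  [   0.4729     0.2393     0.3219     1.1880]
x = (I − A)⁻¹ d = adj(I−A)·d / det(I−A), with det(I−A) = 0.43875:
  x_B = (0.57200·800 + 0.07800·300 + 0.18850·660 + 0.13650·520) / 0.43875 = 676.39 / 0.43875 ≈ 1541.6
  x_G = (0.22550·800 + 0.53700·300 + 0.11650·660 + 0.09600·520) / 0.43875 = 468.31 / 0.43875 ≈ 1067.4
  x_H = (0.41950·800 + 0.31800·300 + 0.82475·660 + 0.38775·520) / 0.43875 = 1176.965 / 0.43875 ≈ 2682.5
  x_L = (0.20750·800 + 0.10500·300 + 0.14125·660 + 0.52125·520) / 0.43875 = 561.775 / 0.43875 ≈ 1280.4

x_H = 2682.5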